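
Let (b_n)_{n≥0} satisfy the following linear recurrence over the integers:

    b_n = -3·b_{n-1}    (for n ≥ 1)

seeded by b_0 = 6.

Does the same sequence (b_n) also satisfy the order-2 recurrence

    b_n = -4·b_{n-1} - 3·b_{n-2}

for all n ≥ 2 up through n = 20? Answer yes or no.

yes

Terms b_0..b_20: 6, -18, 54, -162, 486, -1458, 4374, -13122, 39366, -118098, 354294, -1062882, 3188646, -9565938, 28697814, -86093442, 258280326, -774840978, 2324522934, -6973568802, 20920706406
n=2: candidate gives 54, actual b_2 = 54 ✓
n=3: candidate gives -162, actual b_3 = -162 ✓
n=4: candidate gives 486, actual b_4 = 486 ✓
n=5: candidate gives -1458, actual b_5 = -1458 ✓
n=6: candidate gives 4374, actual b_6 = 4374 ✓
n=7: candidate gives -13122, actual b_7 = -13122 ✓
n=8: candidate gives 39366, actual b_8 = 39366 ✓
n=9: candidate gives -118098, actual b_9 = -118098 ✓
n=10: candidate gives 354294, actual b_10 = 354294 ✓
n=11: candidate gives -1062882, actual b_11 = -1062882 ✓
n=12: candidate gives 3188646, actual b_12 = 3188646 ✓
n=13: candidate gives -9565938, actual b_13 = -9565938 ✓
n=14: candidate gives 28697814, actual b_14 = 28697814 ✓
n=15: candidate gives -86093442, actual b_15 = -86093442 ✓
n=16: candidate gives 258280326, actual b_16 = 258280326 ✓
n=17: candidate gives -774840978, actual b_17 = -774840978 ✓
n=18: candidate gives 2324522934, actual b_18 = 2324522934 ✓
n=19: candidate gives -6973568802, actual b_19 = -6973568802 ✓
n=20: candidate gives 20920706406, actual b_20 = 20920706406 ✓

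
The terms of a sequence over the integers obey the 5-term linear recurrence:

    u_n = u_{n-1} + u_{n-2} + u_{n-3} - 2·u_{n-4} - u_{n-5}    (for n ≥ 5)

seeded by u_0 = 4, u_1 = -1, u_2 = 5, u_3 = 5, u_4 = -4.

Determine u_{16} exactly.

u_5 = 1·-4 + 1·5 + 1·5 + -2·-1 + -1·4 = 4
u_6 = 1·4 + 1·-4 + 1·5 + -2·5 + -1·-1 = -4
u_7 = 1·-4 + 1·4 + 1·-4 + -2·5 + -1·5 = -19
u_8 = 1·-19 + 1·-4 + 1·4 + -2·-4 + -1·5 = -16
u_9 = 1·-16 + 1·-19 + 1·-4 + -2·4 + -1·-4 = -43
u_10 = 1·-43 + 1·-16 + 1·-19 + -2·-4 + -1·4 = -74
u_11 = 1·-74 + 1·-43 + 1·-16 + -2·-19 + -1·-4 = -91
u_12 = 1·-91 + 1·-74 + 1·-43 + -2·-16 + -1·-19 = -157
u_13 = 1·-157 + 1·-91 + 1·-74 + -2·-43 + -1·-16 = -220
u_14 = 1·-220 + 1·-157 + 1·-91 + -2·-74 + -1·-43 = -277
u_15 = 1·-277 + 1·-220 + 1·-157 + -2·-91 + -1·-74 = -398
u_16 = 1·-398 + 1·-277 + 1·-220 + -2·-157 + -1·-91 = -490

-490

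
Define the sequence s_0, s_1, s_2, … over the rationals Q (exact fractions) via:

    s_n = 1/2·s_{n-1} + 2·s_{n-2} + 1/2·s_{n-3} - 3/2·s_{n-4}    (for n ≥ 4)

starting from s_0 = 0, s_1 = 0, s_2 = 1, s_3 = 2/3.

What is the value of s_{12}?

3979/48

s_4 = 1/2·2/3 + 2·1 + 1/2·0 + -3/2·0 = 7/3
s_5 = 1/2·7/3 + 2·2/3 + 1/2·1 + -3/2·0 = 3
s_6 = 1/2·3 + 2·7/3 + 1/2·2/3 + -3/2·1 = 5
s_7 = 1/2·5 + 2·3 + 1/2·7/3 + -3/2·2/3 = 26/3
s_8 = 1/2·26/3 + 2·5 + 1/2·3 + -3/2·7/3 = 37/3
s_9 = 1/2·37/3 + 2·26/3 + 1/2·5 + -3/2·3 = 43/2
s_10 = 1/2·43/2 + 2·37/3 + 1/2·26/3 + -3/2·5 = 129/4
s_11 = 1/2·129/4 + 2·43/2 + 1/2·37/3 + -3/2·26/3 = 1255/24
s_12 = 1/2·1255/24 + 2·129/4 + 1/2·43/2 + -3/2·37/3 = 3979/48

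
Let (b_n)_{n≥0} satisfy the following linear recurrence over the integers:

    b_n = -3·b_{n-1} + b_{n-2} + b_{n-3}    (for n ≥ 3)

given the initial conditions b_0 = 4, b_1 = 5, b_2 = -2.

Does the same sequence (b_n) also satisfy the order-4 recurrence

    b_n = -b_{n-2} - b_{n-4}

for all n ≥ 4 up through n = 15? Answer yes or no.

no

Terms b_0..b_15: 4, 5, -2, 15, -42, 139, -444, 1429, -4592, 14761, -47446, 152507, -490206, 1575679, -5064736, 16279681
n=4: candidate gives -2, actual b_4 = -42 ✗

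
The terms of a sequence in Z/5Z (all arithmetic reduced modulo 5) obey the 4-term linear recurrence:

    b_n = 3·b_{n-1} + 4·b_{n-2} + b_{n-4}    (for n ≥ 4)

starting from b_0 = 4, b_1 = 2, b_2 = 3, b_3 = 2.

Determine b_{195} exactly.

3

b_4 = 3·2 + 4·3 + 0·2 + 1·4 = 2
b_5 = 3·2 + 4·2 + 0·3 + 1·2 = 1
b_6 = 3·1 + 4·2 + 0·2 + 1·3 = 4
b_7 = 3·4 + 4·1 + 0·2 + 1·2 = 3
b_8 = 3·3 + 4·4 + 0·1 + 1·2 = 2
b_9 = 3·2 + 4·3 + 0·4 + 1·1 = 4
b_10 = 3·4 + 4·2 + 0·3 + 1·4 = 4
b_11 = 3·4 + 4·4 + 0·2 + 1·3 = 1
b_12 = 3·1 + 4·4 + 0·4 + 1·2 = 1
b_13 = 3·1 + 4·1 + 0·4 + 1·4 = 1
b_14 = 3·1 + 4·1 + 0·1 + 1·4 = 1
b_15 = 3·1 + 4·1 + 0·1 + 1·1 = 3
b_16 = 3·3 + 4·1 + 0·1 + 1·1 = 4
b_17 = 3·4 + 4·3 + 0·1 + 1·1 = 0
b_18 = 3·0 + 4·4 + 0·3 + 1·1 = 2
b_19 = 3·2 + 4·0 + 0·4 + 1·3 = 4
b_20 = 3·4 + 4·2 + 0·0 + 1·4 = 4
b_21 = 3·4 + 4·4 + 0·2 + 1·0 = 3
b_22 = 3·3 + 4·4 + 0·4 + 1·2 = 2
b_23 = 3·2 + 4·3 + 0·4 + 1·4 = 2
b_24 = 3·2 + 4·2 + 0·3 + 1·4 = 3
b_25 = 3·3 + 4·2 + 0·2 + 1·3 = 0
b_26 = 3·0 + 4·3 + 0·2 + 1·2 = 4
b_27 = 3·4 + 4·0 + 0·3 + 1·2 = 4
b_28 = 3·4 + 4·4 + 0·0 + 1·3 = 1
b_29 = 3·1 + 4·4 + 0·4 + 1·0 = 4
b_30 = 3·4 + 4·1 + 0·4 + 1·4 = 0
b_31 = 3·0 + 4·4 + 0·1 + 1·4 = 0
b_32 = 3·0 + 4·0 + 0·4 + 1·1 = 1
b_33 = 3·1 + 4·0 + 0·0 + 1·4 = 2
b_34 = 3·2 + 4·1 + 0·0 + 1·0 = 0
b_35 = 3·0 + 4·2 + 0·1 + 1·0 = 3
b_36 = 3·3 + 4·0 + 0·2 + 1·1 = 0
b_37 = 3·0 + 4·3 + 0·0 + 1·2 = 4
b_38 = 3·4 + 4·0 + 0·3 + 1·0 = 2
b_39 = 3·2 + 4·4 + 0·0 + 1·3 = 0
b_40 = 3·0 + 4·2 + 0·4 + 1·0 = 3
b_41 = 3·3 + 4·0 + 0·2 + 1·4 = 3
b_42 = 3·3 + 4·3 + 0·0 + 1·2 = 3
b_43 = 3·3 + 4·3 + 0·3 + 1·0 = 1
b_44 = 3·1 + 4·3 + 0·3 + 1·3 = 3
b_45 = 3·3 + 4·1 + 0·3 + 1·3 = 1
b_46 = 3·1 + 4·3 + 0·1 + 1·3 = 3
b_47 = 3·3 + 4·1 + 0·3 + 1·1 = 4
b_48 = 3·4 + 4·3 + 0·1 + 1·3 = 2
b_49 = 3·2 + 4·4 + 0·3 + 1·1 = 3
b_50 = 3·3 + 4·2 + 0·4 + 1·3 = 0
b_51 = 3·0 + 4·3 + 0·2 + 1·4 = 1
b_52 = 3·1 + 4·0 + 0·3 + 1·2 = 0
b_53 = 3·0 + 4·1 + 0·0 + 1·3 = 2
b_54 = 3·2 + 4·0 + 0·1 + 1·0 = 1
b_55 = 3·1 + 4·2 + 0·0 + 1·1 = 2
b_56 = 3·2 + 4·1 + 0·2 + 1·0 = 0
b_57 = 3·0 + 4·2 + 0·1 + 1·2 = 0
b_58 = 3·0 + 4·0 + 0·2 + 1·1 = 1
b_59 = 3·1 + 4·0 + 0·0 + 1·2 = 0
b_60 = 3·0 + 4·1 + 0·0 + 1·0 = 4
b_61 = 3·4 + 4·0 + 0·1 + 1·0 = 2
b_62 = 3·2 + 4·4 + 0·0 + 1·1 = 3
b_63 = 3·3 + 4·2 + 0·4 + 1·0 = 2
(b_60, b_61, b_62, b_63) = (4, 2, 3, 2) = (b_0, b_1, b_2, b_3), so the sequence has period 60.
195 ≡ 15 (mod 60), hence b_195 = b_15 = 3.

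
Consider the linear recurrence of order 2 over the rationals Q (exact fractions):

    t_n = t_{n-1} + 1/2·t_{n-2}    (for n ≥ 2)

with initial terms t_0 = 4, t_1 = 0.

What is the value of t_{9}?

14

t_2 = 1·0 + 1/2·4 = 2
t_3 = 1·2 + 1/2·0 = 2
t_4 = 1·2 + 1/2·2 = 3
t_5 = 1·3 + 1/2·2 = 4
t_6 = 1·4 + 1/2·3 = 11/2
t_7 = 1·11/2 + 1/2·4 = 15/2
t_8 = 1·15/2 + 1/2·11/2 = 41/4
t_9 = 1·41/4 + 1/2·15/2 = 14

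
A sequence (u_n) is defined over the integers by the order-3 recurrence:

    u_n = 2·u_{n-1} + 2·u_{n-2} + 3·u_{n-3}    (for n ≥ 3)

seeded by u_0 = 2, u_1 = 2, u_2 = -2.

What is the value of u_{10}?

9086

u_3 = 2·-2 + 2·2 + 3·2 = 6
u_4 = 2·6 + 2·-2 + 3·2 = 14
u_5 = 2·14 + 2·6 + 3·-2 = 34
u_6 = 2·34 + 2·14 + 3·6 = 114
u_7 = 2·114 + 2·34 + 3·14 = 338
u_8 = 2·338 + 2·114 + 3·34 = 1006
u_9 = 2·1006 + 2·338 + 3·114 = 3030
u_10 = 2·3030 + 2·1006 + 3·338 = 9086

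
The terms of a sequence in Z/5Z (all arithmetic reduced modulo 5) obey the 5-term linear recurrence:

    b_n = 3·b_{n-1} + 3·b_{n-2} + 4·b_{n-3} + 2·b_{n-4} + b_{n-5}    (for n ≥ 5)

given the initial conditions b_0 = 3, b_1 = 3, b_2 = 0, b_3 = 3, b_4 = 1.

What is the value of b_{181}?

3

b_5 = 3·1 + 3·3 + 4·0 + 2·3 + 1·3 = 1
b_6 = 3·1 + 3·1 + 4·3 + 2·0 + 1·3 = 1
b_7 = 3·1 + 3·1 + 4·1 + 2·3 + 1·0 = 1
b_8 = 3·1 + 3·1 + 4·1 + 2·1 + 1·3 = 0
b_9 = 3·0 + 3·1 + 4·1 + 2·1 + 1·1 = 0
b_10 = 3·0 + 3·0 + 4·1 + 2·1 + 1·1 = 2
Continuing the recurrence:
  b_11 = 4;  b_12 = 4;  b_13 = 2;  b_14 = 3;  b_15 = 1;  b_16 = 2
  b_17 = 4;  b_18 = 0;  b_19 = 0;  b_20 = 1;  b_21 = 3;  b_22 = 1
  b_23 = 1;  b_24 = 0;  b_25 = 4;  b_26 = 1;  b_27 = 3;  b_28 = 4
  b_29 = 3;  b_30 = 4;  b_31 = 4;  b_32 = 2;  b_33 = 4;  b_34 = 0
  b_35 = 2;  b_36 = 0;  b_37 = 1;  b_38 = 0;  b_39 = 2;  b_40 = 2
  b_41 = 4;  b_42 = 2;  b_43 = 0;  b_44 = 3;  b_45 = 2;  b_46 = 3
  b_47 = 4;  b_48 = 0;  b_49 = 1;  b_50 = 2;  b_51 = 0;  b_52 = 4
  b_53 = 2;  b_54 = 3;  b_55 = 3;  b_56 = 4;  b_57 = 1;  b_58 = 0
  b_59 = 3;  b_60 = 4;  b_61 = 2;  b_62 = 1;  b_63 = 1;  b_64 = 0
  b_65 = 0;  b_66 = 3;  b_67 = 2;  b_68 = 1;  b_69 = 1;  b_70 = 0
  b_71 = 4;  b_72 = 0;  b_73 = 0;  b_74 = 2;  b_75 = 4;  b_76 = 2
  b_77 = 1;  b_78 = 4;  b_79 = 3;  b_80 = 3;  b_81 = 3;  b_82 = 4
  b_83 = 3;  b_84 = 2;  b_85 = 0;  b_86 = 4;  b_87 = 0;  b_88 = 4
  b_89 = 0;  b_90 = 0;  b_91 = 0;  b_92 = 3;  b_93 = 3;  b_94 = 3
  b_95 = 0;  b_96 = 2;  b_97 = 2;  b_98 = 1;  b_99 = 0;  b_100 = 0
  b_101 = 0;  b_102 = 4;  b_103 = 3;  b_104 = 1;  b_105 = 3;  b_106 = 2
  b_107 = 4;  b_108 = 0;  b_109 = 2;  b_110 = 4;  b_111 = 3;  b_112 = 3
  b_113 = 3;  b_114 = 0;  b_115 = 1;  b_116 = 4;  b_117 = 4;  b_118 = 1
  b_119 = 3;  b_120 = 2;  b_121 = 1;  b_122 = 2;  b_123 = 4;  b_124 = 4
  b_125 = 1;  b_126 = 1;  b_127 = 2;  b_128 = 0;  b_129 = 1;  b_130 = 4
  b_131 = 0;  b_132 = 3;  b_133 = 2;  b_134 = 4;  b_135 = 4;  b_136 = 3
  b_137 = 4;  b_138 = 2;  b_139 = 2;  b_140 = 3;  b_141 = 4;  b_142 = 2
  b_143 = 1;  b_144 = 3;  b_145 = 1;  b_146 = 4;  b_147 = 1;  b_148 = 1
  b_149 = 2;  b_150 = 2;  b_151 = 2;  b_152 = 3;  b_153 = 3;  b_154 = 2
  b_155 = 3;  b_156 = 0;  b_157 = 1;  b_158 = 2;  b_159 = 2;  b_160 = 4
  b_161 = 3;  b_162 = 4;  b_163 = 3;  b_164 = 3;  b_165 = 4;  b_166 = 4
  b_167 = 1;  b_168 = 0;  b_169 = 0;  b_170 = 1;  b_171 = 4;  b_172 = 1
  b_173 = 4;  b_174 = 3;  b_175 = 4;  b_176 = 3;  b_177 = 2;  b_178 = 1
  b_179 = 2
b_180 = 3·2 + 3·1 + 4·2 + 2·3 + 1·4 = 2
b_181 = 3·2 + 3·2 + 4·1 + 2·2 + 1·3 = 3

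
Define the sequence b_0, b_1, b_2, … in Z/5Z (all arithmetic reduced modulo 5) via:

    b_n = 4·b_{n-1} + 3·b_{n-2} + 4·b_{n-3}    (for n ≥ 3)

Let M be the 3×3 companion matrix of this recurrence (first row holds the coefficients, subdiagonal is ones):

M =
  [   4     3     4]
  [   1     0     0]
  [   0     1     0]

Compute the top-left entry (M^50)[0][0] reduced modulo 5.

4

(M^50)[0][0] is the top entry after applying M 50 times to the unit state (1, 0, 0). Equivalently it is h_{52} for the auxiliary sequence (h_n) obeying the same recurrence with h_2 = 1 and h_i = 0 for 0 ≤ i < 2:
h_3 = 4·1 + 3·0 + 4·0 = 4
h_4 = 4·4 + 3·1 + 4·0 = 4
h_5 = 4·4 + 3·4 + 4·1 = 2
h_6 = 4·2 + 3·4 + 4·4 = 1
h_7 = 4·1 + 3·2 + 4·4 = 1
h_8 = 4·1 + 3·1 + 4·2 = 0
h_9 = 4·0 + 3·1 + 4·1 = 2
h_10 = 4·2 + 3·0 + 4·1 = 2
h_11 = 4·2 + 3·2 + 4·0 = 4
h_12 = 4·4 + 3·2 + 4·2 = 0
h_13 = 4·0 + 3·4 + 4·2 = 0
h_14 = 4·0 + 3·0 + 4·4 = 1
(h_12, h_13, h_14) = (0, 0, 1) = (h_0, h_1, h_2), so the sequence has period 12.
52 ≡ 4 (mod 12), hence h_52 = h_4 = 4.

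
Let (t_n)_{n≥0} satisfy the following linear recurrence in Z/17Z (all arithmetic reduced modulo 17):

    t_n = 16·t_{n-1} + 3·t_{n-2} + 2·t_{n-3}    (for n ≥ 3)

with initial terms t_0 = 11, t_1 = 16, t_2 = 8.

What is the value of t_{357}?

9

t_3 = 16·8 + 3·16 + 2·11 = 11
t_4 = 16·11 + 3·8 + 2·16 = 11
t_5 = 16·11 + 3·11 + 2·8 = 4
t_6 = 16·4 + 3·11 + 2·11 = 0
t_7 = 16·0 + 3·4 + 2·11 = 0
t_8 = 16·0 + 3·0 + 2·4 = 8
t_9 = 16·8 + 3·0 + 2·0 = 9
t_10 = 16·9 + 3·8 + 2·0 = 15
t_11 = 16·15 + 3·9 + 2·8 = 11
t_12 = 16·11 + 3·15 + 2·9 = 1
t_13 = 16·1 + 3·11 + 2·15 = 11
t_14 = 16·11 + 3·1 + 2·11 = 14
t_15 = 16·14 + 3·11 + 2·1 = 4
t_16 = 16·4 + 3·14 + 2·11 = 9
t_17 = 16·9 + 3·4 + 2·14 = 14
t_18 = 16·14 + 3·9 + 2·4 = 4
t_19 = 16·4 + 3·14 + 2·9 = 5
t_20 = 16·5 + 3·4 + 2·14 = 1
t_21 = 16·1 + 3·5 + 2·4 = 5
t_22 = 16·5 + 3·1 + 2·5 = 8
t_23 = 16·8 + 3·5 + 2·1 = 9
t_24 = 16·9 + 3·8 + 2·5 = 8
t_25 = 16·8 + 3·9 + 2·8 = 1
t_26 = 16·1 + 3·8 + 2·9 = 7
t_27 = 16·7 + 3·1 + 2·8 = 12
t_28 = 16·12 + 3·7 + 2·1 = 11
t_29 = 16·11 + 3·12 + 2·7 = 5
t_30 = 16·5 + 3·11 + 2·12 = 1
t_31 = 16·1 + 3·5 + 2·11 = 2
t_32 = 16·2 + 3·1 + 2·5 = 11
t_33 = 16·11 + 3·2 + 2·1 = 14
t_34 = 16·14 + 3·11 + 2·2 = 6
t_35 = 16·6 + 3·14 + 2·11 = 7
t_36 = 16·7 + 3·6 + 2·14 = 5
t_37 = 16·5 + 3·7 + 2·6 = 11
t_38 = 16·11 + 3·5 + 2·7 = 1
t_39 = 16·1 + 3·11 + 2·5 = 8
t_40 = 16·8 + 3·1 + 2·11 = 0
t_41 = 16·0 + 3·8 + 2·1 = 9
t_42 = 16·9 + 3·0 + 2·8 = 7
t_43 = 16·7 + 3·9 + 2·0 = 3
t_44 = 16·3 + 3·7 + 2·9 = 2
t_45 = 16·2 + 3·3 + 2·7 = 4
t_46 = 16·4 + 3·2 + 2·3 = 8
t_47 = 16·8 + 3·4 + 2·2 = 8
t_48 = 16·8 + 3·8 + 2·4 = 7
t_49 = 16·7 + 3·8 + 2·8 = 16
t_50 = 16·16 + 3·7 + 2·8 = 4
t_51 = 16·4 + 3·16 + 2·7 = 7
t_52 = 16·7 + 3·4 + 2·16 = 3
t_53 = 16·3 + 3·7 + 2·4 = 9
t_54 = 16·9 + 3·3 + 2·7 = 14
t_55 = 16·14 + 3·9 + 2·3 = 2
t_56 = 16·2 + 3·14 + 2·9 = 7
t_57 = 16·7 + 3·2 + 2·14 = 10
t_58 = 16·10 + 3·7 + 2·2 = 15
t_59 = 16·15 + 3·10 + 2·7 = 12
t_60 = 16·12 + 3·15 + 2·10 = 2
t_61 = 16·2 + 3·12 + 2·15 = 13
t_62 = 16·13 + 3·2 + 2·12 = 0
t_63 = 16·0 + 3·13 + 2·2 = 9
t_64 = 16·9 + 3·0 + 2·13 = 0
t_65 = 16·0 + 3·9 + 2·0 = 10
t_66 = 16·10 + 3·0 + 2·9 = 8
t_67 = 16·8 + 3·10 + 2·0 = 5
t_68 = 16·5 + 3·8 + 2·10 = 5
t_69 = 16·5 + 3·5 + 2·8 = 9
t_70 = 16·9 + 3·5 + 2·5 = 16
t_71 = 16·16 + 3·9 + 2·5 = 4
t_72 = 16·4 + 3·16 + 2·9 = 11
t_73 = 16·11 + 3·4 + 2·16 = 16
t_74 = 16·16 + 3·11 + 2·4 = 8
(t_72, t_73, t_74) = (11, 16, 8) = (t_0, t_1, t_2), so the sequence has period 72.
357 ≡ 69 (mod 72), hence t_357 = t_69 = 9.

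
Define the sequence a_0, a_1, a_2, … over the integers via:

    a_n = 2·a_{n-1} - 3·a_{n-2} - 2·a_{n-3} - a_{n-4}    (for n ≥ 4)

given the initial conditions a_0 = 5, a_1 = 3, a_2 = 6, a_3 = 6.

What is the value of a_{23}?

a_4 = 2·6 + -3·6 + -2·3 + -1·5 = -17
a_5 = 2·-17 + -3·6 + -2·6 + -1·3 = -67
a_6 = 2·-67 + -3·-17 + -2·6 + -1·6 = -101
a_7 = 2·-101 + -3·-67 + -2·-17 + -1·6 = 27
a_8 = 2·27 + -3·-101 + -2·-67 + -1·-17 = 508
a_9 = 2·508 + -3·27 + -2·-101 + -1·-67 = 1204
a_10 = 2·1204 + -3·508 + -2·27 + -1·-101 = 931
a_11 = 2·931 + -3·1204 + -2·508 + -1·27 = -2793
a_12 = 2·-2793 + -3·931 + -2·1204 + -1·508 = -11295
a_13 = 2·-11295 + -3·-2793 + -2·931 + -1·1204 = -17277
a_14 = 2·-17277 + -3·-11295 + -2·-2793 + -1·931 = 3986
a_15 = 2·3986 + -3·-17277 + -2·-11295 + -1·-2793 = 85186
a_16 = 2·85186 + -3·3986 + -2·-17277 + -1·-11295 = 204263
a_17 = 2·204263 + -3·85186 + -2·3986 + -1·-17277 = 162273
a_18 = 2·162273 + -3·204263 + -2·85186 + -1·3986 = -462601
a_19 = 2·-462601 + -3·162273 + -2·204263 + -1·85186 = -1905733
a_20 = 2·-1905733 + -3·-462601 + -2·162273 + -1·204263 = -2952472
a_21 = 2·-2952472 + -3·-1905733 + -2·-462601 + -1·162273 = 575184
a_22 = 2·575184 + -3·-2952472 + -2·-1905733 + -1·-462601 = 14281851
a_23 = 2·14281851 + -3·575184 + -2·-2952472 + -1·-1905733 = 34648827

34648827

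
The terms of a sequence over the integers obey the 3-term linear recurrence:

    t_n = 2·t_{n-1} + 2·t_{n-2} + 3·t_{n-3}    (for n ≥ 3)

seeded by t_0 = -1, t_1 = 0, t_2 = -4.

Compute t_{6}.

-281

t_3 = 2·-4 + 2·0 + 3·-1 = -11
t_4 = 2·-11 + 2·-4 + 3·0 = -30
t_5 = 2·-30 + 2·-11 + 3·-4 = -94
t_6 = 2·-94 + 2·-30 + 3·-11 = -281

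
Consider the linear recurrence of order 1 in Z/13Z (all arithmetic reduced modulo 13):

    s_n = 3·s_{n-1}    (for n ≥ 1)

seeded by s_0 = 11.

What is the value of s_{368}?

8

s_1 = 3·11 = 7
s_2 = 3·7 = 8
s_3 = 3·8 = 11
(s_3) = (11) = (s_0), so the sequence has period 3.
368 ≡ 2 (mod 3), hence s_368 = s_2 = 8.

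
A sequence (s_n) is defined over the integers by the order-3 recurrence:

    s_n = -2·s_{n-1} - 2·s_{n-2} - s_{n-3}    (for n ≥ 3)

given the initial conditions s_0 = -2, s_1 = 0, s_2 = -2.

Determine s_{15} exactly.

6

s_3 = -2·-2 + -2·0 + -1·-2 = 6
s_4 = -2·6 + -2·-2 + -1·0 = -8
s_5 = -2·-8 + -2·6 + -1·-2 = 6
s_6 = -2·6 + -2·-8 + -1·6 = -2
s_7 = -2·-2 + -2·6 + -1·-8 = 0
s_8 = -2·0 + -2·-2 + -1·6 = -2
(s_6, s_7, s_8) = (-2, 0, -2) = (s_0, s_1, s_2), so the sequence has period 6.
15 ≡ 3 (mod 6), hence s_15 = s_3 = 6.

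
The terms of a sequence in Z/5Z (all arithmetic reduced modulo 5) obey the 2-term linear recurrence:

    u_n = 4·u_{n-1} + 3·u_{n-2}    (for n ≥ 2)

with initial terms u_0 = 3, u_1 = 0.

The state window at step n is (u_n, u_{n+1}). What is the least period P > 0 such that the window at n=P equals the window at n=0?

24

n=0: window = (3, 0)
n=1: window = (0, 4)
n=2: window = (4, 1)
n=3: window = (1, 1)
n=4: window = (1, 2)
n=5: window = (2, 1)
n=6: window = (1, 0)
n=7: window = (0, 3)
n=8: window = (3, 2)
n=9: window = (2, 2)
n=10: window = (2, 4)
n=11: window = (4, 2)
n=12: window = (2, 0)
n=13: window = (0, 1)
n=14: window = (1, 4)
n=15: window = (4, 4)
n=16: window = (4, 3)
n=17: window = (3, 4)
n=18: window = (4, 0)
n=19: window = (0, 2)
n=20: window = (2, 3)
n=21: window = (3, 3)
n=22: window = (3, 1)
n=23: window = (1, 3)
n=24: window = (3, 0)
window at n=24 equals window at n=0 → period = 24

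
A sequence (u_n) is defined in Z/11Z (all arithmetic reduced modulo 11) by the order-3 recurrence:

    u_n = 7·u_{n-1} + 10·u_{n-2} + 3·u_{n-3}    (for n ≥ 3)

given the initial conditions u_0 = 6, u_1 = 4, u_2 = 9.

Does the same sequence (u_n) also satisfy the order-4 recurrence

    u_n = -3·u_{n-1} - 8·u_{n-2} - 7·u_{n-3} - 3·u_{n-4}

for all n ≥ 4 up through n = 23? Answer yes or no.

Terms u_0..u_23: 6, 4, 9, 0, 3, 4, 3, 4, 4, 0, 8, 2, 6, 9, 8, 10, 1, 10, 0, 4, 3, 6, 7, 8
n=4: candidate gives 3, actual u_4 = 3 ✓
n=5: candidate gives 4, actual u_5 = 4 ✓
n=6: candidate gives 3, actual u_6 = 3 ✓
n=7: candidate gives 4, actual u_7 = 4 ✓
n=8: candidate gives 4, actual u_8 = 4 ✓
n=9: candidate gives 0, actual u_9 = 0 ✓
n=10: candidate gives 8, actual u_10 = 8 ✓
n=11: candidate gives 2, actual u_11 = 2 ✓
n=12: candidate gives 6, actual u_12 = 6 ✓
n=13: candidate gives 9, actual u_13 = 9 ✓
n=14: candidate gives 8, actual u_14 = 8 ✓
n=15: candidate gives 10, actual u_15 = 10 ✓
n=16: candidate gives 1, actual u_16 = 1 ✓
n=17: candidate gives 10, actual u_17 = 10 ✓
n=18: candidate gives 0, actual u_18 = 0 ✓
n=19: candidate gives 4, actual u_19 = 4 ✓
n=20: candidate gives 3, actual u_20 = 3 ✓
n=21: candidate gives 6, actual u_21 = 6 ✓
n=22: candidate gives 7, actual u_22 = 7 ✓
n=23: candidate gives 8, actual u_23 = 8 ✓

yes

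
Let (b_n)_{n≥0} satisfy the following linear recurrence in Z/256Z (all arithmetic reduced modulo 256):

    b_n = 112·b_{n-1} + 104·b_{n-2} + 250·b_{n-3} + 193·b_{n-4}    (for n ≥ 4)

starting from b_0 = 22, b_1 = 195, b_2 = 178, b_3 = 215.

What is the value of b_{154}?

b_4 = 112·215 + 104·178 + 250·195 + 193·22 = 100
b_5 = 112·100 + 104·215 + 250·178 + 193·195 = 239
b_6 = 112·239 + 104·100 + 250·215 + 193·178 = 88
b_7 = 112·88 + 104·239 + 250·100 + 193·215 = 87
b_8 = 112·87 + 104·88 + 250·239 + 193·100 = 154
b_9 = 112·154 + 104·87 + 250·88 + 193·239 = 215
Continuing the recurrence:
  b_10 = 238;  b_11 = 115;  b_12 = 16;  b_13 = 59;  b_14 = 12;  b_15 = 139
  b_16 = 94;  b_17 = 203;  b_18 = 202;  b_19 = 111;  b_20 = 188;  b_21 = 167
  b_22 = 32;  b_23 = 31;  b_24 = 98;  b_25 = 159;  b_26 = 198;  b_27 = 75
  b_28 = 104;  b_29 = 51;  b_30 = 20;  b_31 = 147;  b_32 = 166;  b_33 = 83
  b_34 = 98;  b_35 = 135;  b_36 = 20;  b_37 = 223;  b_38 = 104;  b_39 = 103
  b_40 = 42;  b_41 = 231;  b_42 = 30;  b_43 = 163;  b_44 = 192;  b_45 = 171
  b_46 = 156;  b_47 = 27;  b_48 = 238;  b_49 = 91;  b_50 = 122;  b_51 = 31
  b_52 = 108;  b_53 = 151;  b_54 = 48;  b_55 = 47;  b_56 = 242;  b_57 = 175
  b_58 = 246;  b_59 = 123;  b_60 = 24;  b_61 = 163;  b_62 = 164;  b_63 = 35
  b_64 = 54;  b_65 = 227;  b_66 = 18;  b_67 = 55;  b_68 = 196;  b_69 = 207
  b_70 = 120;  b_71 = 119;  b_72 = 186;  b_73 = 247;  b_74 = 78;  b_75 = 211
  b_76 = 112;  b_77 = 27;  b_78 = 44;  b_79 = 171;  b_80 = 126;  b_81 = 235
  b_82 = 42;  b_83 = 207;  b_84 = 28;  b_85 = 135;  b_86 = 64;  b_87 = 63
  b_88 = 130;  b_89 = 191;  b_90 = 38;  b_91 = 171;  b_92 = 200;  b_93 = 19
  b_94 = 52;  b_95 = 179;  b_96 = 198;  b_97 = 115;  b_98 = 194;  b_99 = 231
  b_100 = 116;  b_101 = 191;  b_102 = 136;  b_103 = 135;  b_104 = 74;  b_105 = 7
  b_106 = 126;  b_107 = 3;  b_108 = 32;  b_109 = 139;  b_110 = 188;  b_111 = 59
  b_112 = 14;  b_113 = 123;  b_114 = 218;  b_115 = 127;  b_116 = 204;  b_117 = 119
  b_118 = 80;  b_119 = 79;  b_120 = 18;  b_121 = 207;  b_122 = 86;  b_123 = 219
  b_124 = 120;  b_125 = 131;  b_126 = 196;  b_127 = 67;  b_128 = 86;  b_129 = 3
  b_130 = 114;  b_131 = 151;  b_132 = 36;  b_133 = 175;  b_134 = 152;  b_135 = 151
  b_136 = 218;  b_137 = 23;  b_138 = 174;  b_139 = 51;  b_140 = 208;  b_141 = 251
  b_142 = 76;  b_143 = 203;  b_144 = 158;  b_145 = 11;  b_146 = 138;  b_147 = 47
  b_148 = 124;  b_149 = 103;  b_150 = 96;  b_151 = 95;  b_152 = 162
b_153 = 112·162 + 104·95 + 250·96 + 193·103 = 223
b_154 = 112·223 + 104·162 + 250·95 + 193·96 = 134

134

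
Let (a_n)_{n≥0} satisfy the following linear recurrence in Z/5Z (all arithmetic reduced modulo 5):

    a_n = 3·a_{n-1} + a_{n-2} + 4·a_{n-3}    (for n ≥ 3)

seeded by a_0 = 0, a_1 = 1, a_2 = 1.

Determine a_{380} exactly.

a_3 = 3·1 + 1·1 + 4·0 = 4
a_4 = 3·4 + 1·1 + 4·1 = 2
a_5 = 3·2 + 1·4 + 4·1 = 4
a_6 = 3·4 + 1·2 + 4·4 = 0
a_7 = 3·0 + 1·4 + 4·2 = 2
a_8 = 3·2 + 1·0 + 4·4 = 2
a_9 = 3·2 + 1·2 + 4·0 = 3
a_10 = 3·3 + 1·2 + 4·2 = 4
a_11 = 3·4 + 1·3 + 4·2 = 3
a_12 = 3·3 + 1·4 + 4·3 = 0
a_13 = 3·0 + 1·3 + 4·4 = 4
a_14 = 3·4 + 1·0 + 4·3 = 4
a_15 = 3·4 + 1·4 + 4·0 = 1
a_16 = 3·1 + 1·4 + 4·4 = 3
a_17 = 3·3 + 1·1 + 4·4 = 1
a_18 = 3·1 + 1·3 + 4·1 = 0
a_19 = 3·0 + 1·1 + 4·3 = 3
a_20 = 3·3 + 1·0 + 4·1 = 3
a_21 = 3·3 + 1·3 + 4·0 = 2
a_22 = 3·2 + 1·3 + 4·3 = 1
a_23 = 3·1 + 1·2 + 4·3 = 2
a_24 = 3·2 + 1·1 + 4·2 = 0
a_25 = 3·0 + 1·2 + 4·1 = 1
a_26 = 3·1 + 1·0 + 4·2 = 1
(a_24, a_25, a_26) = (0, 1, 1) = (a_0, a_1, a_2), so the sequence has period 24.
380 ≡ 20 (mod 24), hence a_380 = a_20 = 3.

3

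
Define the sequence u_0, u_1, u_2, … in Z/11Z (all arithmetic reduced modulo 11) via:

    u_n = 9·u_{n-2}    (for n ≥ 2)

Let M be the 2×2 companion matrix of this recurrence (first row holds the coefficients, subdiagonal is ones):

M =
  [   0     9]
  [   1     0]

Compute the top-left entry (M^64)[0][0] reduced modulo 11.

4

(M^64)[0][0] is the top entry after applying M 64 times to the unit state (1, 0). Equivalently it is h_{65} for the auxiliary sequence (h_n) obeying the same recurrence with h_1 = 1 and h_i = 0 for 0 ≤ i < 1:
h_2 = 0·1 + 9·0 = 0
h_3 = 0·0 + 9·1 = 9
h_4 = 0·9 + 9·0 = 0
h_5 = 0·0 + 9·9 = 4
h_6 = 0·4 + 9·0 = 0
h_7 = 0·0 + 9·4 = 3
h_8 = 0·3 + 9·0 = 0
h_9 = 0·0 + 9·3 = 5
h_10 = 0·5 + 9·0 = 0
h_11 = 0·0 + 9·5 = 1
(h_10, h_11) = (0, 1) = (h_0, h_1), so the sequence has period 10.
65 ≡ 5 (mod 10), hence h_65 = h_5 = 4.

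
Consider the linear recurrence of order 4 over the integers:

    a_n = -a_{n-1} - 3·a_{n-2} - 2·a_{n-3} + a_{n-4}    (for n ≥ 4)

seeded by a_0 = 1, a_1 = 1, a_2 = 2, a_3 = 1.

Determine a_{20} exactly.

-5794

a_4 = -1·1 + -3·2 + -2·1 + 1·1 = -8
a_5 = -1·-8 + -3·1 + -2·2 + 1·1 = 2
a_6 = -1·2 + -3·-8 + -2·1 + 1·2 = 22
a_7 = -1·22 + -3·2 + -2·-8 + 1·1 = -11
a_8 = -1·-11 + -3·22 + -2·2 + 1·-8 = -67
a_9 = -1·-67 + -3·-11 + -2·22 + 1·2 = 58
a_10 = -1·58 + -3·-67 + -2·-11 + 1·22 = 187
a_11 = -1·187 + -3·58 + -2·-67 + 1·-11 = -238
a_12 = -1·-238 + -3·187 + -2·58 + 1·-67 = -506
a_13 = -1·-506 + -3·-238 + -2·187 + 1·58 = 904
a_14 = -1·904 + -3·-506 + -2·-238 + 1·187 = 1277
a_15 = -1·1277 + -3·904 + -2·-506 + 1·-238 = -3215
a_16 = -1·-3215 + -3·1277 + -2·904 + 1·-506 = -2930
a_17 = -1·-2930 + -3·-3215 + -2·1277 + 1·904 = 10925
a_18 = -1·10925 + -3·-2930 + -2·-3215 + 1·1277 = 5572
a_19 = -1·5572 + -3·10925 + -2·-2930 + 1·-3215 = -35702
a_20 = -1·-35702 + -3·5572 + -2·10925 + 1·-2930 = -5794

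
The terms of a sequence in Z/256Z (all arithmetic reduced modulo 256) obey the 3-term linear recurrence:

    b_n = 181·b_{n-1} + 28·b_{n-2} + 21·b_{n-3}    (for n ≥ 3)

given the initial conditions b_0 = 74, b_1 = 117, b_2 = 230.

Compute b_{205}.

166

b_3 = 181·230 + 28·117 + 21·74 = 124
b_4 = 181·124 + 28·230 + 21·117 = 109
b_5 = 181·109 + 28·124 + 21·230 = 127
b_6 = 181·127 + 28·109 + 21·124 = 227
b_7 = 181·227 + 28·127 + 21·109 = 84
b_8 = 181·84 + 28·227 + 21·127 = 163
Continuing the recurrence:
  b_9 = 14;  b_10 = 158;  b_11 = 157;  b_12 = 111;  b_13 = 157;  b_14 = 6
  b_15 = 133;  b_16 = 146;  b_17 = 68;  b_18 = 245;  b_19 = 163;  b_20 = 159
  b_21 = 88;  b_22 = 251;  b_23 = 34;  b_24 = 182;  b_25 = 253;  b_26 = 147
  b_27 = 137;  b_28 = 178;  b_29 = 229;  b_30 = 158;  b_31 = 92;  b_32 = 29
  b_33 = 135;  b_34 = 43;  b_35 = 140;  b_36 = 195;  b_37 = 182;  b_38 = 126
  b_39 = 253;  b_40 = 151;  b_41 = 197;  b_42 = 142;  b_43 = 85;  b_44 = 202
  b_45 = 196;  b_46 = 165;  b_47 = 171;  b_48 = 7;  b_49 = 48;  b_50 = 187
  b_51 = 10;  b_52 = 118;  b_53 = 221;  b_54 = 251;  b_55 = 81;  b_56 = 218
  b_57 = 149;  b_58 = 214;  b_59 = 124;  b_60 = 77;  b_61 = 143;  b_62 = 179
  b_63 = 132;  b_64 = 163;  b_65 = 94;  b_66 = 30;  b_67 = 221;  b_68 = 63
  b_69 = 45;  b_70 = 214;  b_71 = 101;  b_72 = 130;  b_73 = 132;  b_74 = 213
  b_75 = 179;  b_76 = 175;  b_77 = 200;  b_78 = 59;  b_79 = 242;  b_80 = 246
  b_81 = 61;  b_82 = 227;  b_83 = 89;  b_84 = 194;  b_85 = 133;  b_86 = 142
  b_87 = 220;  b_88 = 253;  b_89 = 151;  b_90 = 123;  b_91 = 60;  b_92 = 67
  b_93 = 6;  b_94 = 126;  b_95 = 61;  b_96 = 103;  b_97 = 213;  b_98 = 222
  b_99 = 181;  b_100 = 186;  b_101 = 132;  b_102 = 133;  b_103 = 187;  b_104 = 151
  b_105 = 32;  b_106 = 123;  b_107 = 218;  b_108 = 54;  b_109 = 29;  b_110 = 75
  b_111 = 161;  b_112 = 106;  b_113 = 181;  b_114 = 198;  b_115 = 124;  b_116 = 45
  b_117 = 159;  b_118 = 131;  b_119 = 180;  b_120 = 163;  b_121 = 174;  b_122 = 158
  b_123 = 29;  b_124 = 15;  b_125 = 189;  b_126 = 166;  b_127 = 69;  b_128 = 114
  b_129 = 196;  b_130 = 181;  b_131 = 195;  b_132 = 191;  b_133 = 56;  b_134 = 123
  b_135 = 194;  b_136 = 54;  b_137 = 125;  b_138 = 51;  b_139 = 41;  b_140 = 210
  b_141 = 37;  b_142 = 126;  b_143 = 92;  b_144 = 221;  b_145 = 167;  b_146 = 203
  b_147 = 236;  b_148 = 195;  b_149 = 86;  b_150 = 126;  b_151 = 125;  b_152 = 55
  b_153 = 229;  b_154 = 46;  b_155 = 21;  b_156 = 170;  b_157 = 68;  b_158 = 101
  b_159 = 203;  b_160 = 39;  b_161 = 16;  b_162 = 59;  b_163 = 170;  b_164 = 246
  b_165 = 93;  b_166 = 155;  b_167 = 241;  b_168 = 250;  b_169 = 213;  b_170 = 182
  b_171 = 124;  b_172 = 13;  b_173 = 175;  b_174 = 83;  b_175 = 228;  b_176 = 163
  b_177 = 254;  b_178 = 30;  b_179 = 93;  b_180 = 223;  b_181 = 77;  b_182 = 118
  b_183 = 37;  b_184 = 98;  b_185 = 4;  b_186 = 149;  b_187 = 211;  b_188 = 207
  b_189 = 168;  b_190 = 187;  b_191 = 146;  b_192 = 118;  b_193 = 189;  b_194 = 131
  b_195 = 249;  b_196 = 226;  b_197 = 197;  b_198 = 110;  b_199 = 220;  b_200 = 189
  b_201 = 183;  b_202 = 27;  b_203 = 156
b_204 = 181·156 + 28·27 + 21·183 = 67
b_205 = 181·67 + 28·156 + 21·27 = 166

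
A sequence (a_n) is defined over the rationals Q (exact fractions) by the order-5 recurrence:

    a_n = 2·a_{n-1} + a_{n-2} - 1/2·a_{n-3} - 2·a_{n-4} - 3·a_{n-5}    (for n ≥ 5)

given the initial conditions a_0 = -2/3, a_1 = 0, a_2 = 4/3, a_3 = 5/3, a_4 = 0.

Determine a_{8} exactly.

a_5 = 2·0 + 1·5/3 + -1/2·4/3 + -2·0 + -3·-2/3 = 3
a_6 = 2·3 + 1·0 + -1/2·5/3 + -2·4/3 + -3·0 = 5/2
a_7 = 2·5/2 + 1·3 + -1/2·0 + -2·5/3 + -3·4/3 = 2/3
a_8 = 2·2/3 + 1·5/2 + -1/2·3 + -2·0 + -3·5/3 = -8/3

-8/3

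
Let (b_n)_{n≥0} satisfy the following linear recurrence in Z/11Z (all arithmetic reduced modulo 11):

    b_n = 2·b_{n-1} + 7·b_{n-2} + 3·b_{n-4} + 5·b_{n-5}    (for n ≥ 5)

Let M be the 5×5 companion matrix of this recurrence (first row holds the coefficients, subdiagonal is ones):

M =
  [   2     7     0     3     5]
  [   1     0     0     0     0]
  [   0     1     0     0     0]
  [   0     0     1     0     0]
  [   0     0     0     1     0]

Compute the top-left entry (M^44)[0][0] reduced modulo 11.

10

(M^44)[0][0] is the top entry after applying M 44 times to the unit state (1, 0, 0, 0, 0). Equivalently it is h_{48} for the auxiliary sequence (h_n) obeying the same recurrence with h_4 = 1 and h_i = 0 for 0 ≤ i < 4:
h_5 = 2·1 + 7·0 + 0·0 + 3·0 + 5·0 = 2
h_6 = 2·2 + 7·1 + 0·0 + 3·0 + 5·0 = 0
h_7 = 2·0 + 7·2 + 0·1 + 3·0 + 5·0 = 3
h_8 = 2·3 + 7·0 + 0·2 + 3·1 + 5·0 = 9
h_9 = 2·9 + 7·3 + 0·0 + 3·2 + 5·1 = 6
h_10 = 2·6 + 7·9 + 0·3 + 3·0 + 5·2 = 8
h_11 = 2·8 + 7·6 + 0·9 + 3·3 + 5·0 = 1
h_12 = 2·1 + 7·8 + 0·6 + 3·9 + 5·3 = 1
h_13 = 2·1 + 7·1 + 0·8 + 3·6 + 5·9 = 6
h_14 = 2·6 + 7·1 + 0·1 + 3·8 + 5·6 = 7
h_15 = 2·7 + 7·6 + 0·1 + 3·1 + 5·8 = 0
h_16 = 2·0 + 7·7 + 0·6 + 3·1 + 5·1 = 2
h_17 = 2·2 + 7·0 + 0·7 + 3·6 + 5·1 = 5
h_18 = 2·5 + 7·2 + 0·0 + 3·7 + 5·6 = 9
h_19 = 2·9 + 7·5 + 0·2 + 3·0 + 5·7 = 0
h_20 = 2·0 + 7·9 + 0·5 + 3·2 + 5·0 = 3
h_21 = 2·3 + 7·0 + 0·9 + 3·5 + 5·2 = 9
h_22 = 2·9 + 7·3 + 0·0 + 3·9 + 5·5 = 3
h_23 = 2·3 + 7·9 + 0·3 + 3·0 + 5·9 = 4
h_24 = 2·4 + 7·3 + 0·9 + 3·3 + 5·0 = 5
h_25 = 2·5 + 7·4 + 0·3 + 3·9 + 5·3 = 3
h_26 = 2·3 + 7·5 + 0·4 + 3·3 + 5·9 = 7
h_27 = 2·7 + 7·3 + 0·5 + 3·4 + 5·3 = 7
h_28 = 2·7 + 7·7 + 0·3 + 3·5 + 5·4 = 10
h_29 = 2·10 + 7·7 + 0·7 + 3·3 + 5·5 = 4
h_30 = 2·4 + 7·10 + 0·7 + 3·7 + 5·3 = 4
h_31 = 2·4 + 7·4 + 0·10 + 3·7 + 5·7 = 4
h_32 = 2·4 + 7·4 + 0·4 + 3·10 + 5·7 = 2
h_33 = 2·2 + 7·4 + 0·4 + 3·4 + 5·10 = 6
h_34 = 2·6 + 7·2 + 0·4 + 3·4 + 5·4 = 3
h_35 = 2·3 + 7·6 + 0·2 + 3·4 + 5·4 = 3
h_36 = 2·3 + 7·3 + 0·6 + 3·2 + 5·4 = 9
h_37 = 2·9 + 7·3 + 0·3 + 3·6 + 5·2 = 1
h_38 = 2·1 + 7·9 + 0·3 + 3·3 + 5·6 = 5
h_39 = 2·5 + 7·1 + 0·9 + 3·3 + 5·3 = 8
h_40 = 2·8 + 7·5 + 0·1 + 3·9 + 5·3 = 5
h_41 = 2·5 + 7·8 + 0·5 + 3·1 + 5·9 = 4
h_42 = 2·4 + 7·5 + 0·8 + 3·5 + 5·1 = 8
h_43 = 2·8 + 7·4 + 0·5 + 3·8 + 5·5 = 5
h_44 = 2·5 + 7·8 + 0·4 + 3·5 + 5·8 = 0
h_45 = 2·0 + 7·5 + 0·8 + 3·4 + 5·5 = 6
h_46 = 2·6 + 7·0 + 0·5 + 3·8 + 5·4 = 1
h_47 = 2·1 + 7·6 + 0·0 + 3·5 + 5·8 = 0
h_48 = 2·0 + 7·1 + 0·6 + 3·0 + 5·5 = 10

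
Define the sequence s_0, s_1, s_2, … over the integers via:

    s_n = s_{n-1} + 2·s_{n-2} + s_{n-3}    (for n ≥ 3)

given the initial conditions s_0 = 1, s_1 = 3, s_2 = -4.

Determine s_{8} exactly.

s_3 = 1·-4 + 2·3 + 1·1 = 3
s_4 = 1·3 + 2·-4 + 1·3 = -2
s_5 = 1·-2 + 2·3 + 1·-4 = 0
s_6 = 1·0 + 2·-2 + 1·3 = -1
s_7 = 1·-1 + 2·0 + 1·-2 = -3
s_8 = 1·-3 + 2·-1 + 1·0 = -5

-5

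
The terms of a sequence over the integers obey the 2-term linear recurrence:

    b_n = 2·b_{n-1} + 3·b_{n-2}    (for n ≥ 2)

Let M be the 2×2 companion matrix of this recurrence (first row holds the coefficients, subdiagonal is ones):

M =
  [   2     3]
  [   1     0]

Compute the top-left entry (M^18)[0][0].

(M^18)[0][0] is the top entry after applying M 18 times to the unit state (1, 0). Equivalently it is h_{19} for the auxiliary sequence (h_n) obeying the same recurrence with h_1 = 1 and h_i = 0 for 0 ≤ i < 1:
h_2 = 2·1 + 3·0 = 2
h_3 = 2·2 + 3·1 = 7
h_4 = 2·7 + 3·2 = 20
h_5 = 2·20 + 3·7 = 61
h_6 = 2·61 + 3·20 = 182
h_7 = 2·182 + 3·61 = 547
h_8 = 2·547 + 3·182 = 1640
h_9 = 2·1640 + 3·547 = 4921
h_10 = 2·4921 + 3·1640 = 14762
h_11 = 2·14762 + 3·4921 = 44287
h_12 = 2·44287 + 3·14762 = 132860
h_13 = 2·132860 + 3·44287 = 398581
h_14 = 2·398581 + 3·132860 = 1195742
h_15 = 2·1195742 + 3·398581 = 3587227
h_16 = 2·3587227 + 3·1195742 = 10761680
h_17 = 2·10761680 + 3·3587227 = 32285041
h_18 = 2·32285041 + 3·10761680 = 96855122
h_19 = 2·96855122 + 3·32285041 = 290565367

290565367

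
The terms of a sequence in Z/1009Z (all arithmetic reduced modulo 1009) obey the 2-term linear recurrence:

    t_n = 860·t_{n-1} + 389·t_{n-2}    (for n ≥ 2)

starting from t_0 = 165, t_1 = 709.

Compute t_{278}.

t_2 = 860·709 + 389·165 = 922
t_3 = 860·922 + 389·709 = 190
t_4 = 860·190 + 389·922 = 405
t_5 = 860·405 + 389·190 = 448
t_6 = 860·448 + 389·405 = 992
t_7 = 860·992 + 389·448 = 230
Continuing the recurrence:
  t_8 = 486;  t_9 = 912;  t_10 = 698;  t_11 = 534;  t_12 = 246;  t_13 = 551
  t_14 = 478;  t_15 = 848;  t_16 = 59;  t_17 = 219;  t_18 = 410;  t_19 = 894
  t_20 = 50;  t_21 = 283;  t_22 = 490;  t_23 = 753;  t_24 = 720;  t_25 = 990
  t_26 = 391;  t_27 = 944;  t_28 = 344;  t_29 = 143;  t_30 = 510;  t_31 = 826
  t_32 = 650;  t_33 = 466;  t_34 = 787;  t_35 = 444;  t_36 = 854;  t_37 = 65
  t_38 = 650;  t_39 = 74;  t_40 = 673;  t_41 = 148;  t_42 = 612;  t_43 = 690
  t_44 = 52;  t_45 = 340;  t_46 = 847;  t_47 = 3;  t_48 = 102;  t_49 = 95
  t_50 = 298;  t_51 = 625;  t_52 = 599;  t_53 = 506;  t_54 = 213;  t_55 = 630
  t_56 = 86;  t_57 = 186;  t_58 = 695;  t_59 = 78;  t_60 = 429;  t_61 = 727
  t_62 = 36;  t_63 = 973;  t_64 = 197;  t_65 = 30;  t_66 = 524;  t_67 = 188
  t_68 = 258;  t_69 = 384;  t_70 = 768;  t_71 = 638;  t_72 = 881;  t_73 = 878
  t_74 = 1006;  t_75 = 947;  t_76 = 1008;  t_77 = 247;  t_78 = 141;  t_79 = 408
  t_80 = 111;  t_81 = 913;  t_82 = 979;  t_83 = 423;  t_84 = 978;  t_85 = 663
  t_86 = 144;  t_87 = 345;  t_88 = 575;  t_89 = 98;  t_90 = 210;  t_91 = 778
  t_92 = 74;  t_93 = 15;  t_94 = 317;  t_95 = 980;  t_96 = 500;  t_97 = 993
  t_98 = 129;  t_99 = 789;  t_100 = 223;  t_101 = 255;  t_102 = 320;  t_103 = 56
  t_104 = 101;  t_105 = 681;  t_106 = 378;  t_107 = 733;  t_108 = 492;  t_109 = 948
  t_110 = 695;  t_111 = 859;  t_112 = 95;  t_113 = 143;  t_114 = 513;  t_115 = 379
  t_116 = 817;  t_117 = 473;  t_118 = 131;  t_119 = 11;  t_120 = 888;  t_121 = 110
  t_122 = 108;  t_123 = 464;  t_124 = 119;  t_125 = 316;  t_126 = 216;  t_127 = 939
  t_128 = 617;  t_129 = 908;  t_130 = 794;  t_131 = 818;  t_132 = 319;  t_133 = 259
  t_134 = 744;  t_135 = 994;  t_136 = 50;  t_137 = 841;  t_138 = 86;  t_139 = 536
  t_140 = 4;  t_141 = 54;  t_142 = 573;  t_143 = 205;  t_144 = 642;  t_145 = 231
  t_146 = 402;  t_147 = 700;  t_148 = 619;  t_149 = 467;  t_150 = 687;  t_151 = 598
  t_152 = 557;  t_153 = 297;  t_154 = 890;  t_155 = 76;  t_156 = 907;  t_157 = 366
  t_158 = 634;  t_159 = 485;  t_160 = 813;  t_161 = 934;  t_162 = 516;  t_163 = 895
  t_164 = 775;  t_165 = 610;  t_166 = 713;  t_167 = 892;  t_168 = 162;  t_169 = 979
  t_170 = 894;  t_171 = 420;  t_172 = 648;  t_173 = 234;  t_174 = 271;  t_175 = 197
  t_176 = 391;  t_177 = 212;  t_178 = 440;  t_179 = 764;  t_180 = 820;  t_181 = 459
  t_182 = 357;  t_183 = 242;  t_184 = 906;  t_185 = 513;  t_186 = 540;  t_187 = 35
  t_188 = 18;  t_189 = 843;  t_190 = 457;  t_191 = 521;  t_192 = 253;  t_193 = 505
  t_194 = 974;  t_195 = 869;  t_196 = 182;  t_197 = 151;  t_198 = 876;  t_199 = 863
  t_200 = 287;  t_201 = 334;  t_202 = 328;  t_203 = 334;  t_204 = 133;  t_205 = 128
  t_206 = 377;  t_207 = 682;  t_208 = 639;  t_209 = 575;  t_210 = 447;  t_211 = 677
  t_212 = 362;  t_213 = 552;  t_214 = 48;  t_215 = 731;  t_216 = 563;  t_217 = 690
  t_218 = 162;  t_219 = 94;  t_220 = 580;  t_221 = 596;  t_222 = 601;  t_223 = 26
  t_224 = 872;  t_225 = 257;  t_226 = 233;  t_227 = 680;  t_228 = 416;  t_229 = 736
  t_230 = 701;  t_231 = 235;  t_232 = 559;  t_233 = 52;  t_234 = 840;  t_235 = 4
  t_236 = 257;  t_237 = 596;  t_238 = 70;  t_239 = 443;  t_240 = 574;  t_241 = 27
  t_242 = 310;  t_243 = 637;  t_244 = 452;  t_245 = 843;  t_246 = 780;  t_247 = 826
  t_248 = 744;  t_249 = 586;  t_250 = 302;  t_251 = 327;  t_252 = 143;  t_253 = 960
  t_254 = 370;  t_255 = 475;  t_256 = 507;  t_257 = 260;  t_258 = 70;  t_259 = 909
  t_260 = 761;  t_261 = 70;  t_262 = 52;  t_263 = 311;  t_264 = 123;  t_265 = 743
  t_266 = 707;  t_267 = 46;  t_268 = 784;  t_269 = 969;  t_270 = 164;  t_271 = 364
  t_272 = 479;  t_273 = 604;  t_274 = 480;  t_275 = 987;  t_276 = 306
t_277 = 860·306 + 389·987 = 334
t_278 = 860·334 + 389·306 = 656

656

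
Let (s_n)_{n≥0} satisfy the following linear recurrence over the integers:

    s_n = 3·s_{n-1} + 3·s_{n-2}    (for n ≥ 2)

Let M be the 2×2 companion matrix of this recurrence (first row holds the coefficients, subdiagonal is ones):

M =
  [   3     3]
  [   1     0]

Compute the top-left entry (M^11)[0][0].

(M^11)[0][0] is the top entry after applying M 11 times to the unit state (1, 0). Equivalently it is h_{12} for the auxiliary sequence (h_n) obeying the same recurrence with h_1 = 1 and h_i = 0 for 0 ≤ i < 1:
h_2 = 3·1 + 3·0 = 3
h_3 = 3·3 + 3·1 = 12
h_4 = 3·12 + 3·3 = 45
h_5 = 3·45 + 3·12 = 171
h_6 = 3·171 + 3·45 = 648
h_7 = 3·648 + 3·171 = 2457
h_8 = 3·2457 + 3·648 = 9315
h_9 = 3·9315 + 3·2457 = 35316
h_10 = 3·35316 + 3·9315 = 133893
h_11 = 3·133893 + 3·35316 = 507627
h_12 = 3·507627 + 3·133893 = 1924560

1924560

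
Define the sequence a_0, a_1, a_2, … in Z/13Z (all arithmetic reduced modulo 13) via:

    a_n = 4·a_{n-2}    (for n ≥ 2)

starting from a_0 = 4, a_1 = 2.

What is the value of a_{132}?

4

a_2 = 0·2 + 4·4 = 3
a_3 = 0·3 + 4·2 = 8
a_4 = 0·8 + 4·3 = 12
a_5 = 0·12 + 4·8 = 6
a_6 = 0·6 + 4·12 = 9
a_7 = 0·9 + 4·6 = 11
a_8 = 0·11 + 4·9 = 10
a_9 = 0·10 + 4·11 = 5
a_10 = 0·5 + 4·10 = 1
a_11 = 0·1 + 4·5 = 7
a_12 = 0·7 + 4·1 = 4
a_13 = 0·4 + 4·7 = 2
(a_12, a_13) = (4, 2) = (a_0, a_1), so the sequence has period 12.
132 ≡ 0 (mod 12), hence a_132 = a_0 = 4.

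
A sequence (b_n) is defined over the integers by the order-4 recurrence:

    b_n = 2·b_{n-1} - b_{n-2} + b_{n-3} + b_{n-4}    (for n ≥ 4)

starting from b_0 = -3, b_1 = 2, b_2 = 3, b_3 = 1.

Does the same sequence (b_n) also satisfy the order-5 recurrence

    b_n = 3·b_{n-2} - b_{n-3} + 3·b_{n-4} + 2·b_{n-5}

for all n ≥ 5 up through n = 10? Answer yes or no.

Terms b_0..b_10: -3, 2, 3, 1, -2, 0, 6, 11, 14, 23, 49
n=5: candidate gives 0, actual b_5 = 0 ✓
n=6: candidate gives 6, actual b_6 = 6 ✓
n=7: candidate gives 11, actual b_7 = 11 ✓
n=8: candidate gives 14, actual b_8 = 14 ✓
n=9: candidate gives 23, actual b_9 = 23 ✓
n=10: candidate gives 49, actual b_10 = 49 ✓

yes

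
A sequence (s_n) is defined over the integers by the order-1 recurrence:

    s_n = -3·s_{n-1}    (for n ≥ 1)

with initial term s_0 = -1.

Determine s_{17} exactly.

s_1 = -3·-1 = 3
s_2 = -3·3 = -9
s_3 = -3·-9 = 27
s_4 = -3·27 = -81
s_5 = -3·-81 = 243
s_6 = -3·243 = -729
s_7 = -3·-729 = 2187
s_8 = -3·2187 = -6561
s_9 = -3·-6561 = 19683
s_10 = -3·19683 = -59049
s_11 = -3·-59049 = 177147
s_12 = -3·177147 = -531441
s_13 = -3·-531441 = 1594323
s_14 = -3·1594323 = -4782969
s_15 = -3·-4782969 = 14348907
s_16 = -3·14348907 = -43046721
s_17 = -3·-43046721 = 129140163

129140163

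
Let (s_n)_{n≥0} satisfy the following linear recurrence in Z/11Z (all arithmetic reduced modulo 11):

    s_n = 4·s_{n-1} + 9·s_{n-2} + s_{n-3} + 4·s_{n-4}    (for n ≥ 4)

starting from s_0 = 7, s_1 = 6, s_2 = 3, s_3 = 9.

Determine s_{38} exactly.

3

s_4 = 4·9 + 9·3 + 1·6 + 4·7 = 9
s_5 = 4·9 + 9·9 + 1·3 + 4·6 = 1
s_6 = 4·1 + 9·9 + 1·9 + 4·3 = 7
s_7 = 4·7 + 9·1 + 1·9 + 4·9 = 5
s_8 = 4·5 + 9·7 + 1·1 + 4·9 = 10
s_9 = 4·10 + 9·5 + 1·7 + 4·1 = 8
s_10 = 4·8 + 9·10 + 1·5 + 4·7 = 1
s_11 = 4·1 + 9·8 + 1·10 + 4·5 = 7
s_12 = 4·7 + 9·1 + 1·8 + 4·10 = 8
s_13 = 4·8 + 9·7 + 1·1 + 4·8 = 7
s_14 = 4·7 + 9·8 + 1·7 + 4·1 = 1
s_15 = 4·1 + 9·7 + 1·8 + 4·7 = 4
s_16 = 4·4 + 9·1 + 1·7 + 4·8 = 9
s_17 = 4·9 + 9·4 + 1·1 + 4·7 = 2
s_18 = 4·2 + 9·9 + 1·4 + 4·1 = 9
s_19 = 4·9 + 9·2 + 1·9 + 4·4 = 2
s_20 = 4·2 + 9·9 + 1·2 + 4·9 = 6
s_21 = 4·6 + 9·2 + 1·9 + 4·2 = 4
s_22 = 4·4 + 9·6 + 1·2 + 4·9 = 9
s_23 = 4·9 + 9·4 + 1·6 + 4·2 = 9
s_24 = 4·9 + 9·9 + 1·4 + 4·6 = 2
s_25 = 4·2 + 9·9 + 1·9 + 4·4 = 4
s_26 = 4·4 + 9·2 + 1·9 + 4·9 = 2
s_27 = 4·2 + 9·4 + 1·2 + 4·9 = 5
s_28 = 4·5 + 9·2 + 1·4 + 4·2 = 6
s_29 = 4·6 + 9·5 + 1·2 + 4·4 = 10
s_30 = 4·10 + 9·6 + 1·5 + 4·2 = 8
s_31 = 4·8 + 9·10 + 1·6 + 4·5 = 5
s_32 = 4·5 + 9·8 + 1·10 + 4·6 = 5
s_33 = 4·5 + 9·5 + 1·8 + 4·10 = 3
s_34 = 4·3 + 9·5 + 1·5 + 4·8 = 6
s_35 = 4·6 + 9·3 + 1·5 + 4·5 = 10
s_36 = 4·10 + 9·6 + 1·3 + 4·5 = 7
s_37 = 4·7 + 9·10 + 1·6 + 4·3 = 4
s_38 = 4·4 + 9·7 + 1·10 + 4·6 = 3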